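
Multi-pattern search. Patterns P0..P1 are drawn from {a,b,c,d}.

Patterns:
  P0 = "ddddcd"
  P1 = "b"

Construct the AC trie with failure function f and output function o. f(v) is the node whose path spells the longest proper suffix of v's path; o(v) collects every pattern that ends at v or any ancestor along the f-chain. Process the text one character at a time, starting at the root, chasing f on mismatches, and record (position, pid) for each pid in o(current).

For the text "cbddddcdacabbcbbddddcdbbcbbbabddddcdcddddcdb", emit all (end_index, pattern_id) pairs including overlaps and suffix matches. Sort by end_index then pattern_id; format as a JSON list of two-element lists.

Construct AC machine:
Trie nodes:
  0='ε' goto b→7 d→1
  1='d' goto d→2
  2='dd' goto d→3
  3='ddd' goto d→4
  4='dddd' goto c→5
  5='ddddc' goto d→6
  6='ddddcd' goto ·  ←P0
  7='b' goto ·  ←P1

BFS fail/out derivation:
  n1('d'): parent n0 fail=0; on 'd' 0 → fail=0;  out ∅∪∅=∅
  n7('b'): parent n0 fail=0; on 'b' 0 → fail=0;  out {1}∪∅={1}
  n2('dd'): parent n1 fail=0; on 'd' 0 → fail=1;  out ∅∪∅=∅
  n3('ddd'): parent n2 fail=1; on 'd' 1 → fail=2;  out ∅∪∅=∅
  n4('dddd'): parent n3 fail=2; on 'd' 2 → fail=3;  out ∅∪∅=∅
  n5('ddddc'): parent n4 fail=3; on 'c' 3→2→1→0 → fail=0;  out ∅∪∅=∅
  n6('ddddcd'): parent n5 fail=0; on 'd' 0 → fail=1;  out {0}∪∅={0}

Run:
pos 0 'c': at 0
pos 1 'b': at 7  ** P1@[1:1]
pos 2 'd': at 1 (via fail)
pos 3 'd': at 2
pos 4 'd': at 3
pos 5 'd': at 4
pos 6 'c': at 5
pos 7 'd': at 6  ** P0@[2:7]
pos 8 'a': at 0 (via fail)
pos 9 'c': at 0
pos 10 'a': at 0
pos 11 'b': at 7  ** P1@[11:11]
pos 12 'b': at 7 (via fail)  ** P1@[12:12]
pos 13 'c': at 0 (via fail)
pos 14 'b': at 7  ** P1@[14:14]
pos 15 'b': at 7 (via fail)  ** P1@[15:15]
pos 16 'd': at 1 (via fail)
pos 17 'd': at 2
pos 18 'd': at 3
pos 19 'd': at 4
pos 20 'c': at 5
pos 21 'd': at 6  ** P0@[16:21]
pos 22 'b': at 7 (via fail)  ** P1@[22:22]
pos 23 'b': at 7 (via fail)  ** P1@[23:23]
pos 24 'c': at 0 (via fail)
pos 25 'b': at 7  ** P1@[25:25]
pos 26 'b': at 7 (via fail)  ** P1@[26:26]
pos 27 'b': at 7 (via fail)  ** P1@[27:27]
pos 28 'a': at 0 (via fail)
pos 29 'b': at 7  ** P1@[29:29]
pos 30 'd': at 1 (via fail)
pos 31 'd': at 2
pos 32 'd': at 3
pos 33 'd': at 4
pos 34 'c': at 5
pos 35 'd': at 6  ** P0@[30:35]
pos 36 'c': at 0 (via fail)
pos 37 'd': at 1
pos 38 'd': at 2
pos 39 'd': at 3
pos 40 'd': at 4
pos 41 'c': at 5
pos 42 'd': at 6  ** P0@[37:42]
pos 43 'b': at 7 (via fail)  ** P1@[43:43]

All matches (sorted): [[1,1],[7,0],[11,1],[12,1],[14,1],[15,1],[21,0],[22,1],[23,1],[25,1],[26,1],[27,1],[29,1],[35,0],[42,0],[43,1]]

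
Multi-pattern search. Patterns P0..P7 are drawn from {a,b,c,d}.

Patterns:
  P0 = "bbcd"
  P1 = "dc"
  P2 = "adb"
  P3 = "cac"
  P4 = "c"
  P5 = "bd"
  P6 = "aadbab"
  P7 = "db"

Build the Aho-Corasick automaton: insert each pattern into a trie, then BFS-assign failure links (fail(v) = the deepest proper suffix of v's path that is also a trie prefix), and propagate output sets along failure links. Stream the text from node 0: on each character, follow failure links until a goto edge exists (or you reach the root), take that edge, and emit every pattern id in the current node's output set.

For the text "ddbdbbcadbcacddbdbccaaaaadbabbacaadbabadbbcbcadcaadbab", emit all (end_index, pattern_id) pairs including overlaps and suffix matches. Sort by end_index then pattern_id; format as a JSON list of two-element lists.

Construct AC machine:
Trie (insert patterns):
  0='ε' goto a→7 b→1 c→10 d→5
  1='b' goto b→2 d→13
  2='bb' goto c→3
  3='bbc' goto d→4
  4='bbcd' goto ·  ←P0
  5='d' goto b→19 c→6
  6='dc' goto ·  ←P1
  7='a' goto a→14 d→8
  8='ad' goto b→9
  9='adb' goto ·  ←P2
  10='c' goto a→11  ←P4
  11='ca' goto c→12
  12='cac' goto ·  ←P3
  13='bd' goto ·  ←P5
  14='aa' goto d→15
  15='aad' goto b→16
  16='aadb' goto a→17
  17='aadba' goto b→18
  18='aadbab' goto ·  ←P6
  19='db' goto ·  ←P7

BFS fail/out derivation:
  n1('b'): parent n0 fail=0; on 'b' 0 → fail=0;  out ∅∪∅=∅
  n5('d'): parent n0 fail=0; on 'd' 0 → fail=0;  out ∅∪∅=∅
  n7('a'): parent n0 fail=0; on 'a' 0 → fail=0;  out ∅∪∅=∅
  n10('c'): parent n0 fail=0; on 'c' 0 → fail=0;  out {4}∪∅={4}
  n2('bb'): parent n1 fail=0; on 'b' 0 → fail=1;  out ∅∪∅=∅
  n6('dc'): parent n5 fail=0; on 'c' 0 → fail=10;  out {1}∪{4}={1,4}
  n8('ad'): parent n7 fail=0; on 'd' 0 → fail=5;  out ∅∪∅=∅
  n11('ca'): parent n10 fail=0; on 'a' 0 → fail=7;  out ∅∪∅=∅
  n13('bd'): parent n1 fail=0; on 'd' 0 → fail=5;  out {5}∪∅={5}
  n14('aa'): parent n7 fail=0; on 'a' 0 → fail=7;  out ∅∪∅=∅
  n19('db'): parent n5 fail=0; on 'b' 0 → fail=1;  out {7}∪∅={7}
  n3('bbc'): parent n2 fail=1; on 'c' 1→0 → fail=10;  out ∅∪{4}={4}
  n9('adb'): parent n8 fail=5; on 'b' 5 → fail=19;  out {2}∪{7}={2,7}
  n12('cac'): parent n11 fail=7; on 'c' 7→0 → fail=10;  out {3}∪{4}={3,4}
  n15('aad'): parent n14 fail=7; on 'd' 7 → fail=8;  out ∅∪∅=∅
  n4('bbcd'): parent n3 fail=10; on 'd' 10→0 → fail=5;  out {0}∪∅={0}
  n16('aadb'): parent n15 fail=8; on 'b' 8 → fail=9;  out ∅∪{2,7}={2,7}
  n17('aadba'): parent n16 fail=9; on 'a' 9→19→1→0 → fail=7;  out ∅∪∅=∅
  n18('aadbab'): parent n17 fail=7; on 'b' 7→0 → fail=1;  out {6}∪∅={6}

Text stream:
[0] read 'd'  n0⇒n5
[1] read 'd'  n5⇒n5 (fail-walked)
[2] read 'b'  n5⇒n19  emit P7@[1:2]
[3] read 'd'  n19⇒n13 (fail-walked)  emit P5@[2:3]
[4] read 'b'  n13⇒n19 (fail-walked)  emit P7@[3:4]
[5] read 'b'  n19⇒n2 (fail-walked)
[6] read 'c'  n2⇒n3  emit P4@[6:6]
[7] read 'a'  n3⇒n11 (fail-walked)
[8] read 'd'  n11⇒n8 (fail-walked)
[9] read 'b'  n8⇒n9  emit P2@[7:9],P7@[8:9]
[10] read 'c'  n9⇒n10 (fail-walked)  emit P4@[10:10]
[11] read 'a'  n10⇒n11
[12] read 'c'  n11⇒n12  emit P3@[10:12],P4@[12:12]
[13] read 'd'  n12⇒n5 (fail-walked)
[14] read 'd'  n5⇒n5 (fail-walked)
[15] read 'b'  n5⇒n19  emit P7@[14:15]
[16] read 'd'  n19⇒n13 (fail-walked)  emit P5@[15:16]
[17] read 'b'  n13⇒n19 (fail-walked)  emit P7@[16:17]
[18] read 'c'  n19⇒n10 (fail-walked)  emit P4@[18:18]
[19] read 'c'  n10⇒n10 (fail-walked)  emit P4@[19:19]
[20] read 'a'  n10⇒n11
[21] read 'a'  n11⇒n14 (fail-walked)
[22] read 'a'  n14⇒n14 (fail-walked)
[23] read 'a'  n14⇒n14 (fail-walked)
[24] read 'a'  n14⇒n14 (fail-walked)
[25] read 'd'  n14⇒n15
[26] read 'b'  n15⇒n16  emit P2@[24:26],P7@[25:26]
[27] read 'a'  n16⇒n17
[28] read 'b'  n17⇒n18  emit P6@[23:28]
[29] read 'b'  n18⇒n2 (fail-walked)
[30] read 'a'  n2⇒n7 (fail-walked)
[31] read 'c'  n7⇒n10 (fail-walked)  emit P4@[31:31]
[32] read 'a'  n10⇒n11
[33] read 'a'  n11⇒n14 (fail-walked)
[34] read 'd'  n14⇒n15
[35] read 'b'  n15⇒n16  emit P2@[33:35],P7@[34:35]
[36] read 'a'  n16⇒n17
[37] read 'b'  n17⇒n18  emit P6@[32:37]
[38] read 'a'  n18⇒n7 (fail-walked)
[39] read 'd'  n7⇒n8
[40] read 'b'  n8⇒n9  emit P2@[38:40],P7@[39:40]
[41] read 'b'  n9⇒n2 (fail-walked)
[42] read 'c'  n2⇒n3  emit P4@[42:42]
[43] read 'b'  n3⇒n1 (fail-walked)
[44] read 'c'  n1⇒n10 (fail-walked)  emit P4@[44:44]
[45] read 'a'  n10⇒n11
[46] read 'd'  n11⇒n8 (fail-walked)
[47] read 'c'  n8⇒n6 (fail-walked)  emit P1@[46:47],P4@[47:47]
[48] read 'a'  n6⇒n11 (fail-walked)
[49] read 'a'  n11⇒n14 (fail-walked)
[50] read 'd'  n14⇒n15
[51] read 'b'  n15⇒n16  emit P2@[49:51],P7@[50:51]
[52] read 'a'  n16⇒n17
[53] read 'b'  n17⇒n18  emit P6@[48:53]

All matches (sorted): [[2,7],[3,5],[4,7],[6,4],[9,2],[9,7],[10,4],[12,3],[12,4],[15,7],[16,5],[17,7],[18,4],[19,4],[26,2],[26,7],[28,6],[31,4],[35,2],[35,7],[37,6],[40,2],[40,7],[42,4],[44,4],[47,1],[47,4],[51,2],[51,7],[53,6]]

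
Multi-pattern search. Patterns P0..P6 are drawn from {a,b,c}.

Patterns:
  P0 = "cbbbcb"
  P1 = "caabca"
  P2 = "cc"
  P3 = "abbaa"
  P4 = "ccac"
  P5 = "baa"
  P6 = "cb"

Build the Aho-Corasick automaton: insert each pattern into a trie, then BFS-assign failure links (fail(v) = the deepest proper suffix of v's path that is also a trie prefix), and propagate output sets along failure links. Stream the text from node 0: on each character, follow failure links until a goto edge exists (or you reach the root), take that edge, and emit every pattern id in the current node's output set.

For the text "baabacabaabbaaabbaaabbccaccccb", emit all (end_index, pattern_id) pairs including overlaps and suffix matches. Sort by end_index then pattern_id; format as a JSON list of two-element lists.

Build automaton:
Trie nodes:
  n0 'ε': a→13 b→20 c→1
  n1 'c': a→7 b→2 c→12
  n2 'cb': b→3  ←P6
  n3 'cbb': b→4
  n4 'cbbb': c→5
  n5 'cbbbc': b→6
  n6 'cbbbcb': ·  ←P0
  n7 'ca': a→8
  n8 'caa': b→9
  n9 'caab': c→10
  n10 'caabc': a→11
  n11 'caabca': ·  ←P1
  n12 'cc': a→18  ←P2
  n13 'a': b→14
  n14 'ab': b→15
  n15 'abb': a→16
  n16 'abba': a→17
  n17 'abbaa': ·  ←P3
  n18 'cca': c→19
  n19 'ccac': ·  ←P4
  n20 'b': a→21
  n21 'ba': a→22
  n22 'baa': ·  ←P5

BFS fail/out derivation:
  n1('c'): parent n0 fail=0; on 'c' 0 → fail=0;  out ∅∪∅=∅
  n13('a'): parent n0 fail=0; on 'a' 0 → fail=0;  out ∅∪∅=∅
  n20('b'): parent n0 fail=0; on 'b' 0 → fail=0;  out ∅∪∅=∅
  n2('cb'): parent n1 fail=0; on 'b' 0 → fail=20;  out {6}∪∅={6}
  n7('ca'): parent n1 fail=0; on 'a' 0 → fail=13;  out ∅∪∅=∅
  n12('cc'): parent n1 fail=0; on 'c' 0 → fail=1;  out {2}∪∅={2}
  n14('ab'): parent n13 fail=0; on 'b' 0 → fail=20;  out ∅∪∅=∅
  n21('ba'): parent n20 fail=0; on 'a' 0 → fail=13;  out ∅∪∅=∅
  n3('cbb'): parent n2 fail=20; on 'b' 20→0 → fail=20;  out ∅∪∅=∅
  n8('caa'): parent n7 fail=13; on 'a' 13→0 → fail=13;  out ∅∪∅=∅
  n15('abb'): parent n14 fail=20; on 'b' 20→0 → fail=20;  out ∅∪∅=∅
  n18('cca'): parent n12 fail=1; on 'a' 1 → fail=7;  out ∅∪∅=∅
  n22('baa'): parent n21 fail=13; on 'a' 13→0 → fail=13;  out {5}∪∅={5}
  n4('cbbb'): parent n3 fail=20; on 'b' 20→0 → fail=20;  out ∅∪∅=∅
  n9('caab'): parent n8 fail=13; on 'b' 13 → fail=14;  out ∅∪∅=∅
  n16('abba'): parent n15 fail=20; on 'a' 20 → fail=21;  out ∅∪∅=∅
  n19('ccac'): parent n18 fail=7; on 'c' 7→13→0 → fail=1;  out {4}∪∅={4}
  n5('cbbbc'): parent n4 fail=20; on 'c' 20→0 → fail=1;  out ∅∪∅=∅
  n10('caabc'): parent n9 fail=14; on 'c' 14→20→0 → fail=1;  out ∅∪∅=∅
  n17('abbaa'): parent n16 fail=21; on 'a' 21 → fail=22;  out {3}∪{5}={3,5}
  n6('cbbbcb'): parent n5 fail=1; on 'b' 1 → fail=2;  out {0}∪{6}={0,6}
  n11('caabca'): parent n10 fail=1; on 'a' 1 → fail=7;  out {1}∪∅={1}

Scan:
[0] read 'b'  n0⇒n20
[1] read 'a'  n20⇒n21
[2] read 'a'  n21⇒n22  emit P5@[0:2]
[3] read 'b'  n22⇒n14 ·f
[4] read 'a'  n14⇒n21 ·f
[5] read 'c'  n21⇒n1 ·f
[6] read 'a'  n1⇒n7
[7] read 'b'  n7⇒n14 ·f
[8] read 'a'  n14⇒n21 ·f
[9] read 'a'  n21⇒n22  emit P5@[7:9]
[10] read 'b'  n22⇒n14 ·f
[11] read 'b'  n14⇒n15
[12] read 'a'  n15⇒n16
[13] read 'a'  n16⇒n17  emit P3@[9:13],P5@[11:13]
[14] read 'a'  n17⇒n13 ·f
[15] read 'b'  n13⇒n14
[16] read 'b'  n14⇒n15
[17] read 'a'  n15⇒n16
[18] read 'a'  n16⇒n17  emit P3@[14:18],P5@[16:18]
[19] read 'a'  n17⇒n13 ·f
[20] read 'b'  n13⇒n14
[21] read 'b'  n14⇒n15
[22] read 'c'  n15⇒n1 ·f
[23] read 'c'  n1⇒n12  emit P2@[22:23]
[24] read 'a'  n12⇒n18
[25] read 'c'  n18⇒n19  emit P4@[22:25]
[26] read 'c'  n19⇒n12 ·f  emit P2@[25:26]
[27] read 'c'  n12⇒n12 ·f  emit P2@[26:27]
[28] read 'c'  n12⇒n12 ·f  emit P2@[27:28]
[29] read 'b'  n12⇒n2 ·f  emit P6@[28:29]

Result: [[2,5],[9,5],[13,3],[13,5],[18,3],[18,5],[23,2],[25,4],[26,2],[27,2],[28,2],[29,6]]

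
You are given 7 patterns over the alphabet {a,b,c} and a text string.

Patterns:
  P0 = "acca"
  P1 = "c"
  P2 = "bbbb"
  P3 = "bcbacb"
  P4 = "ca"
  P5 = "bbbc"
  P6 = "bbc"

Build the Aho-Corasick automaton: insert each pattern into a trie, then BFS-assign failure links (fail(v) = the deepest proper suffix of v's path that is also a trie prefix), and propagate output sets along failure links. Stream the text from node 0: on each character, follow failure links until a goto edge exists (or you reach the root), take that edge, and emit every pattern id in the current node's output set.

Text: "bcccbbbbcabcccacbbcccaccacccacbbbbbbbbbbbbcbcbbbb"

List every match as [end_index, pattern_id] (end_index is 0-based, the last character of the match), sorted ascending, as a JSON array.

Construct AC machine:
Trie nodes:
  n0 'ε': a→1 b→6 c→5
  n1 'a': c→2
  n2 'ac': c→3
  n3 'acc': a→4
  n4 'acca': ·  [P0 ends]
  n5 'c': a→15  [P1 ends]
  n6 'b': b→7 c→10
  n7 'bb': b→8 c→17
  n8 'bbb': b→9 c→16
  n9 'bbbb': ·  [P2 ends]
  n10 'bc': b→11
  n11 'bcb': a→12
  n12 'bcba': c→13
  n13 'bcbac': b→14
  n14 'bcbacb': ·  [P3 ends]
  n15 'ca': ·  [P4 ends]
  n16 'bbbc': ·  [P5 ends]
  n17 'bbc': ·  [P6 ends]

BFS fail/out derivation:
  n1('a'): parent n0 fail=0; on 'a' 0 → fail=0;  out ∅∪∅=∅
  n5('c'): parent n0 fail=0; on 'c' 0 → fail=0;  out {1}∪∅={1}
  n6('b'): parent n0 fail=0; on 'b' 0 → fail=0;  out ∅∪∅=∅
  n2('ac'): parent n1 fail=0; on 'c' 0 → fail=5;  out ∅∪{1}={1}
  n7('bb'): parent n6 fail=0; on 'b' 0 → fail=6;  out ∅∪∅=∅
  n10('bc'): parent n6 fail=0; on 'c' 0 → fail=5;  out ∅∪{1}={1}
  n15('ca'): parent n5 fail=0; on 'a' 0 → fail=1;  out {4}∪∅={4}
  n3('acc'): parent n2 fail=5; on 'c' 5→0 → fail=5;  out ∅∪{1}={1}
  n8('bbb'): parent n7 fail=6; on 'b' 6 → fail=7;  out ∅∪∅=∅
  n11('bcb'): parent n10 fail=5; on 'b' 5→0 → fail=6;  out ∅∪∅=∅
  n17('bbc'): parent n7 fail=6; on 'c' 6 → fail=10;  out {6}∪{1}={1,6}
  n4('acca'): parent n3 fail=5; on 'a' 5 → fail=15;  out {0}∪{4}={0,4}
  n9('bbbb'): parent n8 fail=7; on 'b' 7 → fail=8;  out {2}∪∅={2}
  n12('bcba'): parent n11 fail=6; on 'a' 6→0 → fail=1;  out ∅∪∅=∅
  n16('bbbc'): parent n8 fail=7; on 'c' 7 → fail=17;  out {5}∪{1,6}={1,5,6}
  n13('bcbac'): parent n12 fail=1; on 'c' 1 → fail=2;  out ∅∪{1}={1}
  n14('bcbacb'): parent n13 fail=2; on 'b' 2→5→0 → fail=6;  out {3}∪∅={3}

Text stream:
i=0 'b': node 0→6
i=1 'c': node 6→10  → match P1@[1:1]
i=2 'c': node 10→5 (via fail)  → match P1@[2:2]
i=3 'c': node 5→5 (via fail)  → match P1@[3:3]
i=4 'b': node 5→6 (via fail)
i=5 'b': node 6→7
i=6 'b': node 7→8
i=7 'b': node 8→9  → match P2@[4:7]
i=8 'c': node 9→16 (via fail)  → match P1@[8:8],P5@[5:8],P6@[6:8]
i=9 'a': node 16→15 (via fail)  → match P4@[8:9]
i=10 'b': node 15→6 (via fail)
i=11 'c': node 6→10  → match P1@[11:11]
i=12 'c': node 10→5 (via fail)  → match P1@[12:12]
i=13 'c': node 5→5 (via fail)  → match P1@[13:13]
i=14 'a': node 5→15  → match P4@[13:14]
i=15 'c': node 15→2 (via fail)  → match P1@[15:15]
i=16 'b': node 2→6 (via fail)
i=17 'b': node 6→7
i=18 'c': node 7→17  → match P1@[18:18],P6@[16:18]
i=19 'c': node 17→5 (via fail)  → match P1@[19:19]
i=20 'c': node 5→5 (via fail)  → match P1@[20:20]
i=21 'a': node 5→15  → match P4@[20:21]
i=22 'c': node 15→2 (via fail)  → match P1@[22:22]
i=23 'c': node 2→3  → match P1@[23:23]
i=24 'a': node 3→4  → match P0@[21:24],P4@[23:24]
i=25 'c': node 4→2 (via fail)  → match P1@[25:25]
i=26 'c': node 2→3  → match P1@[26:26]
i=27 'c': node 3→5 (via fail)  → match P1@[27:27]
i=28 'a': node 5→15  → match P4@[27:28]
i=29 'c': node 15→2 (via fail)  → match P1@[29:29]
i=30 'b': node 2→6 (via fail)
i=31 'b': node 6→7
i=32 'b': node 7→8
i=33 'b': node 8→9  → match P2@[30:33]
i=34 'b': node 9→9 (via fail)  → match P2@[31:34]
i=35 'b': node 9→9 (via fail)  → match P2@[32:35]
i=36 'b': node 9→9 (via fail)  → match P2@[33:36]
i=37 'b': node 9→9 (via fail)  → match P2@[34:37]
i=38 'b': node 9→9 (via fail)  → match P2@[35:38]
i=39 'b': node 9→9 (via fail)  → match P2@[36:39]
i=40 'b': node 9→9 (via fail)  → match P2@[37:40]
i=41 'b': node 9→9 (via fail)  → match P2@[38:41]
i=42 'c': node 9→16 (via fail)  → match P1@[42:42],P5@[39:42],P6@[40:42]
i=43 'b': node 16→11 (via fail)
i=44 'c': node 11→10 (via fail)  → match P1@[44:44]
i=45 'b': node 10→11
i=46 'b': node 11→7 (via fail)
i=47 'b': node 7→8
i=48 'b': node 8→9  → match P2@[45:48]

Result: [[1,1],[2,1],[3,1],[7,2],[8,1],[8,5],[8,6],[9,4],[11,1],[12,1],[13,1],[14,4],[15,1],[18,1],[18,6],[19,1],[20,1],[21,4],[22,1],[23,1],[24,0],[24,4],[25,1],[26,1],[27,1],[28,4],[29,1],[33,2],[34,2],[35,2],[36,2],[37,2],[38,2],[39,2],[40,2],[41,2],[42,1],[42,5],[42,6],[44,1],[48,2]]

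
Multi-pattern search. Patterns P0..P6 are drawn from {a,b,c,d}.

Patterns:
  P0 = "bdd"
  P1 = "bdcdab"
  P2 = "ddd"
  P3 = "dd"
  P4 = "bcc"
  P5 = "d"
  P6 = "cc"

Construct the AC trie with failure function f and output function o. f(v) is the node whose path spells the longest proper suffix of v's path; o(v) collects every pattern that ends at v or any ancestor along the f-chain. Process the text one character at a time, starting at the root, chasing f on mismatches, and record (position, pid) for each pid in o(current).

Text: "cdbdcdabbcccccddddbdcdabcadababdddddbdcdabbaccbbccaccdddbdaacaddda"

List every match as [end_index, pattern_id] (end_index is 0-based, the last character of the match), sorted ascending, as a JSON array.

Build automaton:
Trie nodes:
  0='ε' goto b→1 c→13 d→8
  1='b' goto c→11 d→2
  2='bd' goto c→4 d→3
  3='bdd' goto ·  ←P0
  4='bdc' goto d→5
  5='bdcd' goto a→6
  6='bdcda' goto b→7
  7='bdcdab' goto ·  ←P1
  8='d' goto d→9  ←P5
  9='dd' goto d→10  ←P3
  10='ddd' goto ·  ←P2
  11='bc' goto c→12
  12='bcc' goto ·  ←P4
  13='c' goto c→14
  14='cc' goto ·  ←P6

Failure links (BFS by depth):
  fail(1) 'b': from fail(0)=0 chase 'b': 0 ⇒ 0;  out=∅∪out(0)=∅
  fail(8) 'd': from fail(0)=0 chase 'd': 0 ⇒ 0;  out={5}∪out(0)={5}
  fail(13) 'c': from fail(0)=0 chase 'c': 0 ⇒ 0;  out=∅∪out(0)=∅
  fail(2) 'bd': from fail(1)=0 chase 'd': 0 ⇒ 8;  out=∅∪out(8)={5}
  fail(9) 'dd': from fail(8)=0 chase 'd': 0 ⇒ 8;  out={3}∪out(8)={3,5}
  fail(11) 'bc': from fail(1)=0 chase 'c': 0 ⇒ 13;  out=∅∪out(13)=∅
  fail(14) 'cc': from fail(13)=0 chase 'c': 0 ⇒ 13;  out={6}∪out(13)={6}
  fail(3) 'bdd': from fail(2)=8 chase 'd': 8 ⇒ 9;  out={0}∪out(9)={0,3,5}
  fail(4) 'bdc': from fail(2)=8 chase 'c': 8→0 ⇒ 13;  out=∅∪out(13)=∅
  fail(10) 'ddd': from fail(9)=8 chase 'd': 8 ⇒ 9;  out={2}∪out(9)={2,3,5}
  fail(12) 'bcc': from fail(11)=13 chase 'c': 13 ⇒ 14;  out={4}∪out(14)={4,6}
  fail(5) 'bdcd': from fail(4)=13 chase 'd': 13→0 ⇒ 8;  out=∅∪out(8)={5}
  fail(6) 'bdcda': from fail(5)=8 chase 'a': 8→0 ⇒ 0;  out=∅∪out(0)=∅
  fail(7) 'bdcdab': from fail(6)=0 chase 'b': 0 ⇒ 1;  out={1}∪out(1)={1}

Run:
i=0 'c': node 0→13
i=1 'd': node 13→8 ·f  emit P5@[1:1]
i=2 'b': node 8→1 ·f
i=3 'd': node 1→2  emit P5@[3:3]
i=4 'c': node 2→4
i=5 'd': node 4→5  emit P5@[5:5]
i=6 'a': node 5→6
i=7 'b': node 6→7  emit P1@[2:7]
i=8 'b': node 7→1 ·f
i=9 'c': node 1→11
i=10 'c': node 11→12  emit P4@[8:10],P6@[9:10]
i=11 'c': node 12→14 ·f  emit P6@[10:11]
i=12 'c': node 14→14 ·f  emit P6@[11:12]
i=13 'c': node 14→14 ·f  emit P6@[12:13]
i=14 'd': node 14→8 ·f  emit P5@[14:14]
i=15 'd': node 8→9  emit P3@[14:15],P5@[15:15]
i=16 'd': node 9→10  emit P2@[14:16],P3@[15:16],P5@[16:16]
i=17 'd': node 10→10 ·f  emit P2@[15:17],P3@[16:17],P5@[17:17]
i=18 'b': node 10→1 ·f
i=19 'd': node 1→2  emit P5@[19:19]
i=20 'c': node 2→4
i=21 'd': node 4→5  emit P5@[21:21]
i=22 'a': node 5→6
i=23 'b': node 6→7  emit P1@[18:23]
i=24 'c': node 7→11 ·f
i=25 'a': node 11→0 ·f
i=26 'd': node 0→8  emit P5@[26:26]
i=27 'a': node 8→0 ·f
i=28 'b': node 0→1
i=29 'a': node 1→0 ·f
i=30 'b': node 0→1
i=31 'd': node 1→2  emit P5@[31:31]
i=32 'd': node 2→3  emit P0@[30:32],P3@[31:32],P5@[32:32]
i=33 'd': node 3→10 ·f  emit P2@[31:33],P3@[32:33],P5@[33:33]
i=34 'd': node 10→10 ·f  emit P2@[32:34],P3@[33:34],P5@[34:34]
i=35 'd': node 10→10 ·f  emit P2@[33:35],P3@[34:35],P5@[35:35]
i=36 'b': node 10→1 ·f
i=37 'd': node 1→2  emit P5@[37:37]
i=38 'c': node 2→4
i=39 'd': node 4→5  emit P5@[39:39]
i=40 'a': node 5→6
i=41 'b': node 6→7  emit P1@[36:41]
i=42 'b': node 7→1 ·f
i=43 'a': node 1→0 ·f
i=44 'c': node 0→13
i=45 'c': node 13→14  emit P6@[44:45]
i=46 'b': node 14→1 ·f
i=47 'b': node 1→1 ·f
i=48 'c': node 1→11
i=49 'c': node 11→12  emit P4@[47:49],P6@[48:49]
i=50 'a': node 12→0 ·f
i=51 'c': node 0→13
i=52 'c': node 13→14  emit P6@[51:52]
i=53 'd': node 14→8 ·f  emit P5@[53:53]
i=54 'd': node 8→9  emit P3@[53:54],P5@[54:54]
i=55 'd': node 9→10  emit P2@[53:55],P3@[54:55],P5@[55:55]
i=56 'b': node 10→1 ·f
i=57 'd': node 1→2  emit P5@[57:57]
i=58 'a': node 2→0 ·f
i=59 'a': node 0→0
i=60 'c': node 0→13
i=61 'a': node 13→0 ·f
i=62 'd': node 0→8  emit P5@[62:62]
i=63 'd': node 8→9  emit P3@[62:63],P5@[63:63]
i=64 'd': node 9→10  emit P2@[62:64],P3@[63:64],P5@[64:64]
i=65 'a': node 10→0 ·f

Result: [[1,5],[3,5],[5,5],[7,1],[10,4],[10,6],[11,6],[12,6],[13,6],[14,5],[15,3],[15,5],[16,2],[16,3],[16,5],[17,2],[17,3],[17,5],[19,5],[21,5],[23,1],[26,5],[31,5],[32,0],[32,3],[32,5],[33,2],[33,3],[33,5],[34,2],[34,3],[34,5],[35,2],[35,3],[35,5],[37,5],[39,5],[41,1],[45,6],[49,4],[49,6],[52,6],[53,5],[54,3],[54,5],[55,2],[55,3],[55,5],[57,5],[62,5],[63,3],[63,5],[64,2],[64,3],[64,5]]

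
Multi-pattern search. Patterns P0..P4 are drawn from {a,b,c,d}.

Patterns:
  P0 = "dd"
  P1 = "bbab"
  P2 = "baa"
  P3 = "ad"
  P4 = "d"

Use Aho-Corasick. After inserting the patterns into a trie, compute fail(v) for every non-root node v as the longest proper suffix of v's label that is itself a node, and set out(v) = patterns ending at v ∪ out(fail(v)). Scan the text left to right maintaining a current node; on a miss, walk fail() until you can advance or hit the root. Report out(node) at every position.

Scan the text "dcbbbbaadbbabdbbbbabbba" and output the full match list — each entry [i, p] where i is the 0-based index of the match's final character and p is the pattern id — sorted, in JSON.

Build:
Trie (insert patterns):
  n0 'ε': a→9 b→3 d→1
  n1 'd': d→2  ←P4
  n2 'dd': ·  ←P0
  n3 'b': a→7 b→4
  n4 'bb': a→5
  n5 'bba': b→6
  n6 'bbab': ·  ←P1
  n7 'ba': a→8
  n8 'baa': ·  ←P2
  n9 'a': d→10
  n10 'ad': ·  ←P3

Failure links (BFS by depth):
  n1('d'): parent n0 fail=0; on 'd' 0 → fail=0;  out {4}∪∅={4}
  n3('b'): parent n0 fail=0; on 'b' 0 → fail=0;  out ∅∪∅=∅
  n9('a'): parent n0 fail=0; on 'a' 0 → fail=0;  out ∅∪∅=∅
  n2('dd'): parent n1 fail=0; on 'd' 0 → fail=1;  out {0}∪{4}={0,4}
  n4('bb'): parent n3 fail=0; on 'b' 0 → fail=3;  out ∅∪∅=∅
  n7('ba'): parent n3 fail=0; on 'a' 0 → fail=9;  out ∅∪∅=∅
  n10('ad'): parent n9 fail=0; on 'd' 0 → fail=1;  out {3}∪{4}={3,4}
  n5('bba'): parent n4 fail=3; on 'a' 3 → fail=7;  out ∅∪∅=∅
  n8('baa'): parent n7 fail=9; on 'a' 9→0 → fail=9;  out {2}∪∅={2}
  n6('bbab'): parent n5 fail=7; on 'b' 7→9→0 → fail=3;  out {1}∪∅={1}

Run:
i=0 'd': node 0→1  emit P4@[0:0]
i=1 'c': node 1→0 (fail-walked)
i=2 'b': node 0→3
i=3 'b': node 3→4
i=4 'b': node 4→4 (fail-walked)
i=5 'b': node 4→4 (fail-walked)
i=6 'a': node 4→5
i=7 'a': node 5→8 (fail-walked)  emit P2@[5:7]
i=8 'd': node 8→10 (fail-walked)  emit P3@[7:8],P4@[8:8]
i=9 'b': node 10→3 (fail-walked)
i=10 'b': node 3→4
i=11 'a': node 4→5
i=12 'b': node 5→6  emit P1@[9:12]
i=13 'd': node 6→1 (fail-walked)  emit P4@[13:13]
i=14 'b': node 1→3 (fail-walked)
i=15 'b': node 3→4
i=16 'b': node 4→4 (fail-walked)
i=17 'b': node 4→4 (fail-walked)
i=18 'a': node 4→5
i=19 'b': node 5→6  emit P1@[16:19]
i=20 'b': node 6→4 (fail-walked)
i=21 'b': node 4→4 (fail-walked)
i=22 'a': node 4→5

All matches (sorted): [[0,4],[7,2],[8,3],[8,4],[12,1],[13,4],[19,1]]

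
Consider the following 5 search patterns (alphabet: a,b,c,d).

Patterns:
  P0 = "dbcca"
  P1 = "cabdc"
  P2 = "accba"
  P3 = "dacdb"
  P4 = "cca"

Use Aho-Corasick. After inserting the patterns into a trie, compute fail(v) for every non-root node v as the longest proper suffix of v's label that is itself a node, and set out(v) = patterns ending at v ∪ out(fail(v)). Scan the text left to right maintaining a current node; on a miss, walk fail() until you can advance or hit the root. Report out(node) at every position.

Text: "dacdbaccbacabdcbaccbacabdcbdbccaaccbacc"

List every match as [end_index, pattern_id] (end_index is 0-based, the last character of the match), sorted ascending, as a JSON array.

Build automaton:
Trie (insert patterns):
  0='ε' goto a→11 c→6 d→1
  1='d' goto a→16 b→2
  2='db' goto c→3
  3='dbc' goto c→4
  4='dbcc' goto a→5
  5='dbcca' goto ·  [P0 ends]
  6='c' goto a→7 c→20
  7='ca' goto b→8
  8='cab' goto d→9
  9='cabd' goto c→10
  10='cabdc' goto ·  [P1 ends]
  11='a' goto c→12
  12='ac' goto c→13
  13='acc' goto b→14
  14='accb' goto a→15
  15='accba' goto ·  [P2 ends]
  16='da' goto c→17
  17='dac' goto d→18
  18='dacd' goto b→19
  19='dacdb' goto ·  [P3 ends]
  20='cc' goto a→21
  21='cca' goto ·  [P4 ends]

BFS fail/out derivation:
  fail(1) 'd': from fail(0)=0 chase 'd': 0 ⇒ 0;  out=∅∪out(0)=∅
  fail(6) 'c': from fail(0)=0 chase 'c': 0 ⇒ 0;  out=∅∪out(0)=∅
  fail(11) 'a': from fail(0)=0 chase 'a': 0 ⇒ 0;  out=∅∪out(0)=∅
  fail(2) 'db': from fail(1)=0 chase 'b': 0 ⇒ 0;  out=∅∪out(0)=∅
  fail(7) 'ca': from fail(6)=0 chase 'a': 0 ⇒ 11;  out=∅∪out(11)=∅
  fail(12) 'ac': from fail(11)=0 chase 'c': 0 ⇒ 6;  out=∅∪out(6)=∅
  fail(16) 'da': from fail(1)=0 chase 'a': 0 ⇒ 11;  out=∅∪out(11)=∅
  fail(20) 'cc': from fail(6)=0 chase 'c': 0 ⇒ 6;  out=∅∪out(6)=∅
  fail(3) 'dbc': from fail(2)=0 chase 'c': 0 ⇒ 6;  out=∅∪out(6)=∅
  fail(8) 'cab': from fail(7)=11 chase 'b': 11→0 ⇒ 0;  out=∅∪out(0)=∅
  fail(13) 'acc': from fail(12)=6 chase 'c': 6 ⇒ 20;  out=∅∪out(20)=∅
  fail(17) 'dac': from fail(16)=11 chase 'c': 11 ⇒ 12;  out=∅∪out(12)=∅
  fail(21) 'cca': from fail(20)=6 chase 'a': 6 ⇒ 7;  out={4}∪out(7)={4}
  fail(4) 'dbcc': from fail(3)=6 chase 'c': 6 ⇒ 20;  out=∅∪out(20)=∅
  fail(9) 'cabd': from fail(8)=0 chase 'd': 0 ⇒ 1;  out=∅∪out(1)=∅
  fail(14) 'accb': from fail(13)=20 chase 'b': 20→6→0 ⇒ 0;  out=∅∪out(0)=∅
  fail(18) 'dacd': from fail(17)=12 chase 'd': 12→6→0 ⇒ 1;  out=∅∪out(1)=∅
  fail(5) 'dbcca': from fail(4)=20 chase 'a': 20 ⇒ 21;  out={0}∪out(21)={0,4}
  fail(10) 'cabdc': from fail(9)=1 chase 'c': 1→0 ⇒ 6;  out={1}∪out(6)={1}
  fail(15) 'accba': from fail(14)=0 chase 'a': 0 ⇒ 11;  out={2}∪out(11)={2}
  fail(19) 'dacdb': from fail(18)=1 chase 'b': 1 ⇒ 2;  out={3}∪out(2)={3}

Run:
pos 0 'd': at 1
pos 1 'a': at 16
pos 2 'c': at 17
pos 3 'd': at 18
pos 4 'b': at 19  ** P3@[0:4]
pos 5 'a': at 11 ·f
pos 6 'c': at 12
pos 7 'c': at 13
pos 8 'b': at 14
pos 9 'a': at 15  ** P2@[5:9]
pos 10 'c': at 12 ·f
pos 11 'a': at 7 ·f
pos 12 'b': at 8
pos 13 'd': at 9
pos 14 'c': at 10  ** P1@[10:14]
pos 15 'b': at 0 ·f
pos 16 'a': at 11
pos 17 'c': at 12
pos 18 'c': at 13
pos 19 'b': at 14
pos 20 'a': at 15  ** P2@[16:20]
pos 21 'c': at 12 ·f
pos 22 'a': at 7 ·f
pos 23 'b': at 8
pos 24 'd': at 9
pos 25 'c': at 10  ** P1@[21:25]
pos 26 'b': at 0 ·f
pos 27 'd': at 1
pos 28 'b': at 2
pos 29 'c': at 3
pos 30 'c': at 4
pos 31 'a': at 5  ** P0@[27:31],P4@[29:31]
pos 32 'a': at 11 ·f
pos 33 'c': at 12
pos 34 'c': at 13
pos 35 'b': at 14
pos 36 'a': at 15  ** P2@[32:36]
pos 37 'c': at 12 ·f
pos 38 'c': at 13

Result: [[4,3],[9,2],[14,1],[20,2],[25,1],[31,0],[31,4],[36,2]]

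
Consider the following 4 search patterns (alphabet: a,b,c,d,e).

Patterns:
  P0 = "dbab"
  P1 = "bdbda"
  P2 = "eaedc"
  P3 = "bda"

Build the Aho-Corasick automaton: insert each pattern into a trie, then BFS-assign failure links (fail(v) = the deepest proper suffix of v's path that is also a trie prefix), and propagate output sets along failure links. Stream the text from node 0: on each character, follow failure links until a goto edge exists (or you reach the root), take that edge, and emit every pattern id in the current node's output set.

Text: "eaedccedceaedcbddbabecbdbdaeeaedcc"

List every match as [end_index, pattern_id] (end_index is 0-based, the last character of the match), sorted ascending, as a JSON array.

Build automaton:
Trie (insert patterns):
  0='ε' goto b→5 d→1 e→10
  1='d' goto b→2
  2='db' goto a→3
  3='dba' goto b→4
  4='dbab' goto ·  ←P0
  5='b' goto d→6
  6='bd' goto a→15 b→7
  7='bdb' goto d→8
  8='bdbd' goto a→9
  9='bdbda' goto ·  ←P1
  10='e' goto a→11
  11='ea' goto e→12
  12='eae' goto d→13
  13='eaed' goto c→14
  14='eaedc' goto ·  ←P2
  15='bda' goto ·  ←P3

BFS fail/out derivation:
  n1('d'): parent n0 fail=0; on 'd' 0 → fail=0;  out ∅∪∅=∅
  n5('b'): parent n0 fail=0; on 'b' 0 → fail=0;  out ∅∪∅=∅
  n10('e'): parent n0 fail=0; on 'e' 0 → fail=0;  out ∅∪∅=∅
  n2('db'): parent n1 fail=0; on 'b' 0 → fail=5;  out ∅∪∅=∅
  n6('bd'): parent n5 fail=0; on 'd' 0 → fail=1;  out ∅∪∅=∅
  n11('ea'): parent n10 fail=0; on 'a' 0 → fail=0;  out ∅∪∅=∅
  n3('dba'): parent n2 fail=5; on 'a' 5→0 → fail=0;  out ∅∪∅=∅
  n7('bdb'): parent n6 fail=1; on 'b' 1 → fail=2;  out ∅∪∅=∅
  n12('eae'): parent n11 fail=0; on 'e' 0 → fail=10;  out ∅∪∅=∅
  n15('bda'): parent n6 fail=1; on 'a' 1→0 → fail=0;  out {3}∪∅={3}
  n4('dbab'): parent n3 fail=0; on 'b' 0 → fail=5;  out {0}∪∅={0}
  n8('bdbd'): parent n7 fail=2; on 'd' 2→5 → fail=6;  out ∅∪∅=∅
  n13('eaed'): parent n12 fail=10; on 'd' 10→0 → fail=1;  out ∅∪∅=∅
  n9('bdbda'): parent n8 fail=6; on 'a' 6 → fail=15;  out {1}∪{3}={1,3}
  n14('eaedc'): parent n13 fail=1; on 'c' 1→0 → fail=0;  out {2}∪∅={2}

Run:
i=0 'e': node 0→10
i=1 'a': node 10→11
i=2 'e': node 11→12
i=3 'd': node 12→13
i=4 'c': node 13→14  emit P2@[0:4]
i=5 'c': node 14→0 (fail-walked)
i=6 'e': node 0→10
i=7 'd': node 10→1 (fail-walked)
i=8 'c': node 1→0 (fail-walked)
i=9 'e': node 0→10
i=10 'a': node 10→11
i=11 'e': node 11→12
i=12 'd': node 12→13
i=13 'c': node 13→14  emit P2@[9:13]
i=14 'b': node 14→5 (fail-walked)
i=15 'd': node 5→6
i=16 'd': node 6→1 (fail-walked)
i=17 'b': node 1→2
i=18 'a': node 2→3
i=19 'b': node 3→4  emit P0@[16:19]
i=20 'e': node 4→10 (fail-walked)
i=21 'c': node 10→0 (fail-walked)
i=22 'b': node 0→5
i=23 'd': node 5→6
i=24 'b': node 6→7
i=25 'd': node 7→8
i=26 'a': node 8→9  emit P1@[22:26],P3@[24:26]
i=27 'e': node 9→10 (fail-walked)
i=28 'e': node 10→10 (fail-walked)
i=29 'a': node 10→11
i=30 'e': node 11→12
i=31 'd': node 12→13
i=32 'c': node 13→14  emit P2@[28:32]
i=33 'c': node 14→0 (fail-walked)

Matches: [[4,2],[13,2],[19,0],[26,1],[26,3],[32,2]]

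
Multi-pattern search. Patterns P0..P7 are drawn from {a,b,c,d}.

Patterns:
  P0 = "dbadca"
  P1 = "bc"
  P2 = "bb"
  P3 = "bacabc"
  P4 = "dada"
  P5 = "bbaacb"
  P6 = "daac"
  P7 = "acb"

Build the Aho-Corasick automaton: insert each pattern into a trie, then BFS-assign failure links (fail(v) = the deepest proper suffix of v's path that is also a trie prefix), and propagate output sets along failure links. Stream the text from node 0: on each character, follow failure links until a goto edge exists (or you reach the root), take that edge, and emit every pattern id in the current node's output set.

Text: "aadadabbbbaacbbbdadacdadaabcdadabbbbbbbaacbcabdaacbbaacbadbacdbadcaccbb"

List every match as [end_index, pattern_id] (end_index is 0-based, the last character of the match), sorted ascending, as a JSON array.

Construct AC machine:
Trie (insert patterns):
  0='ε' goto a→24 b→7 d→1
  1='d' goto a→15 b→2
  2='db' goto a→3
  3='dba' goto d→4
  4='dbad' goto c→5
  5='dbadc' goto a→6
  6='dbadca' goto ·  ←P0
  7='b' goto a→10 b→9 c→8
  8='bc' goto ·  ←P1
  9='bb' goto a→18  ←P2
  10='ba' goto c→11
  11='bac' goto a→12
  12='baca' goto b→13
  13='bacab' goto c→14
  14='bacabc' goto ·  ←P3
  15='da' goto a→22 d→16
  16='dad' goto a→17
  17='dada' goto ·  ←P4
  18='bba' goto a→19
  19='bbaa' goto c→20
  20='bbaac' goto b→21
  21='bbaacb' goto ·  ←P5
  22='daa' goto c→23
  23='daac' goto ·  ←P6
  24='a' goto c→25
  25='ac' goto b→26
  26='acb' goto ·  ←P7

Failure links (BFS by depth):
  n1('d'): parent n0 fail=0; on 'd' 0 → fail=0;  out ∅∪∅=∅
  n7('b'): parent n0 fail=0; on 'b' 0 → fail=0;  out ∅∪∅=∅
  n24('a'): parent n0 fail=0; on 'a' 0 → fail=0;  out ∅∪∅=∅
  n2('db'): parent n1 fail=0; on 'b' 0 → fail=7;  out ∅∪∅=∅
  n8('bc'): parent n7 fail=0; on 'c' 0 → fail=0;  out {1}∪∅={1}
  n9('bb'): parent n7 fail=0; on 'b' 0 → fail=7;  out {2}∪∅={2}
  n10('ba'): parent n7 fail=0; on 'a' 0 → fail=24;  out ∅∪∅=∅
  n15('da'): parent n1 fail=0; on 'a' 0 → fail=24;  out ∅∪∅=∅
  n25('ac'): parent n24 fail=0; on 'c' 0 → fail=0;  out ∅∪∅=∅
  n3('dba'): parent n2 fail=7; on 'a' 7 → fail=10;  out ∅∪∅=∅
  n11('bac'): parent n10 fail=24; on 'c' 24 → fail=25;  out ∅∪∅=∅
  n16('dad'): parent n15 fail=24; on 'd' 24→0 → fail=1;  out ∅∪∅=∅
  n18('bba'): parent n9 fail=7; on 'a' 7 → fail=10;  out ∅∪∅=∅
  n22('daa'): parent n15 fail=24; on 'a' 24→0 → fail=24;  out ∅∪∅=∅
  n26('acb'): parent n25 fail=0; on 'b' 0 → fail=7;  out {7}∪∅={7}
  n4('dbad'): parent n3 fail=10; on 'd' 10→24→0 → fail=1;  out ∅∪∅=∅
  n12('baca'): parent n11 fail=25; on 'a' 25→0 → fail=24;  out ∅∪∅=∅
  n17('dada'): parent n16 fail=1; on 'a' 1 → fail=15;  out {4}∪∅={4}
  n19('bbaa'): parent n18 fail=10; on 'a' 10→24→0 → fail=24;  out ∅∪∅=∅
  n23('daac'): parent n22 fail=24; on 'c' 24 → fail=25;  out {6}∪∅={6}
  n5('dbadc'): parent n4 fail=1; on 'c' 1→0 → fail=0;  out ∅∪∅=∅
  n13('bacab'): parent n12 fail=24; on 'b' 24→0 → fail=7;  out ∅∪∅=∅
  n20('bbaac'): parent n19 fail=24; on 'c' 24 → fail=25;  out ∅∪∅=∅
  n6('dbadca'): parent n5 fail=0; on 'a' 0 → fail=24;  out {0}∪∅={0}
  n14('bacabc'): parent n13 fail=7; on 'c' 7 → fail=8;  out {3}∪{1}={1,3}
  n21('bbaacb'): parent n20 fail=25; on 'b' 25 → fail=26;  out {5}∪{7}={5,7}

Scan:
[0] read 'a'  n0⇒n24
[1] read 'a'  n24⇒n24 (fail-walked)
[2] read 'd'  n24⇒n1 (fail-walked)
[3] read 'a'  n1⇒n15
[4] read 'd'  n15⇒n16
[5] read 'a'  n16⇒n17  ** P4@[2:5]
[6] read 'b'  n17⇒n7 (fail-walked)
[7] read 'b'  n7⇒n9  ** P2@[6:7]
[8] read 'b'  n9⇒n9 (fail-walked)  ** P2@[7:8]
[9] read 'b'  n9⇒n9 (fail-walked)  ** P2@[8:9]
[10] read 'a'  n9⇒n18
[11] read 'a'  n18⇒n19
[12] read 'c'  n19⇒n20
[13] read 'b'  n20⇒n21  ** P5@[8:13],P7@[11:13]
[14] read 'b'  n21⇒n9 (fail-walked)  ** P2@[13:14]
[15] read 'b'  n9⇒n9 (fail-walked)  ** P2@[14:15]
[16] read 'd'  n9⇒n1 (fail-walked)
[17] read 'a'  n1⇒n15
[18] read 'd'  n15⇒n16
[19] read 'a'  n16⇒n17  ** P4@[16:19]
[20] read 'c'  n17⇒n25 (fail-walked)
[21] read 'd'  n25⇒n1 (fail-walked)
[22] read 'a'  n1⇒n15
[23] read 'd'  n15⇒n16
[24] read 'a'  n16⇒n17  ** P4@[21:24]
[25] read 'a'  n17⇒n22 (fail-walked)
[26] read 'b'  n22⇒n7 (fail-walked)
[27] read 'c'  n7⇒n8  ** P1@[26:27]
[28] read 'd'  n8⇒n1 (fail-walked)
[29] read 'a'  n1⇒n15
[30] read 'd'  n15⇒n16
[31] read 'a'  n16⇒n17  ** P4@[28:31]
[32] read 'b'  n17⇒n7 (fail-walked)
[33] read 'b'  n7⇒n9  ** P2@[32:33]
[34] read 'b'  n9⇒n9 (fail-walked)  ** P2@[33:34]
[35] read 'b'  n9⇒n9 (fail-walked)  ** P2@[34:35]
[36] read 'b'  n9⇒n9 (fail-walked)  ** P2@[35:36]
[37] read 'b'  n9⇒n9 (fail-walked)  ** P2@[36:37]
[38] read 'b'  n9⇒n9 (fail-walked)  ** P2@[37:38]
[39] read 'a'  n9⇒n18
[40] read 'a'  n18⇒n19
[41] read 'c'  n19⇒n20
[42] read 'b'  n20⇒n21  ** P5@[37:42],P7@[40:42]
[43] read 'c'  n21⇒n8 (fail-walked)  ** P1@[42:43]
[44] read 'a'  n8⇒n24 (fail-walked)
[45] read 'b'  n24⇒n7 (fail-walked)
[46] read 'd'  n7⇒n1 (fail-walked)
[47] read 'a'  n1⇒n15
[48] read 'a'  n15⇒n22
[49] read 'c'  n22⇒n23  ** P6@[46:49]
[50] read 'b'  n23⇒n26 (fail-walked)  ** P7@[48:50]
[51] read 'b'  n26⇒n9 (fail-walked)  ** P2@[50:51]
[52] read 'a'  n9⇒n18
[53] read 'a'  n18⇒n19
[54] read 'c'  n19⇒n20
[55] read 'b'  n20⇒n21  ** P5@[50:55],P7@[53:55]
[56] read 'a'  n21⇒n10 (fail-walked)
[57] read 'd'  n10⇒n1 (fail-walked)
[58] read 'b'  n1⇒n2
[59] read 'a'  n2⇒n3
[60] read 'c'  n3⇒n11 (fail-walked)
[61] read 'd'  n11⇒n1 (fail-walked)
[62] read 'b'  n1⇒n2
[63] read 'a'  n2⇒n3
[64] read 'd'  n3⇒n4
[65] read 'c'  n4⇒n5
[66] read 'a'  n5⇒n6  ** P0@[61:66]
[67] read 'c'  n6⇒n25 (fail-walked)
[68] read 'c'  n25⇒n0 (fail-walked)
[69] read 'b'  n0⇒n7
[70] read 'b'  n7⇒n9  ** P2@[69:70]

Matches: [[5,4],[7,2],[8,2],[9,2],[13,5],[13,7],[14,2],[15,2],[19,4],[24,4],[27,1],[31,4],[33,2],[34,2],[35,2],[36,2],[37,2],[38,2],[42,5],[42,7],[43,1],[49,6],[50,7],[51,2],[55,5],[55,7],[66,0],[70,2]]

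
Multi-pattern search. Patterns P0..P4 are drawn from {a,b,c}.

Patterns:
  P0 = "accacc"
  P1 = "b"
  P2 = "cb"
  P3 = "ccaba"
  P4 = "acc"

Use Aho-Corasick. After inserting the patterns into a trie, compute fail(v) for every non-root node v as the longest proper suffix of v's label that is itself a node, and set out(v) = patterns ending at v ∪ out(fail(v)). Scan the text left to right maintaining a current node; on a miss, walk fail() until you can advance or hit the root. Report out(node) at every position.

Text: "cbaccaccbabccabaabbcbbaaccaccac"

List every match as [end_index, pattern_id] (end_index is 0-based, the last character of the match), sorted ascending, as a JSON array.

Build:
Trie nodes:
  0='ε' goto a→1 b→7 c→8
  1='a' goto c→2
  2='ac' goto c→3
  3='acc' goto a→4  ←P4
  4='acca' goto c→5
  5='accac' goto c→6
  6='accacc' goto ·  ←P0
  7='b' goto ·  ←P1
  8='c' goto b→9 c→10
  9='cb' goto ·  ←P2
  10='cc' goto a→11
  11='cca' goto b→12
  12='ccab' goto a→13
  13='ccaba' goto ·  ←P3

Failure links (BFS by depth):
  n1('a'): parent n0 fail=0; on 'a' 0 → fail=0;  out ∅∪∅=∅
  n7('b'): parent n0 fail=0; on 'b' 0 → fail=0;  out {1}∪∅={1}
  n8('c'): parent n0 fail=0; on 'c' 0 → fail=0;  out ∅∪∅=∅
  n2('ac'): parent n1 fail=0; on 'c' 0 → fail=8;  out ∅∪∅=∅
  n9('cb'): parent n8 fail=0; on 'b' 0 → fail=7;  out {2}∪{1}={1,2}
  n10('cc'): parent n8 fail=0; on 'c' 0 → fail=8;  out ∅∪∅=∅
  n3('acc'): parent n2 fail=8; on 'c' 8 → fail=10;  out {4}∪∅={4}
  n11('cca'): parent n10 fail=8; on 'a' 8→0 → fail=1;  out ∅∪∅=∅
  n4('acca'): parent n3 fail=10; on 'a' 10 → fail=11;  out ∅∪∅=∅
  n12('ccab'): parent n11 fail=1; on 'b' 1→0 → fail=7;  out ∅∪{1}={1}
  n5('accac'): parent n4 fail=11; on 'c' 11→1 → fail=2;  out ∅∪∅=∅
  n13('ccaba'): parent n12 fail=7; on 'a' 7→0 → fail=1;  out {3}∪∅={3}
  n6('accacc'): parent n5 fail=2; on 'c' 2 → fail=3;  out {0}∪{4}={0,4}

Run:
[0] read 'c'  n0⇒n8
[1] read 'b'  n8⇒n9  emit P1@[1:1],P2@[0:1]
[2] read 'a'  n9⇒n1 (via fail)
[3] read 'c'  n1⇒n2
[4] read 'c'  n2⇒n3  emit P4@[2:4]
[5] read 'a'  n3⇒n4
[6] read 'c'  n4⇒n5
[7] read 'c'  n5⇒n6  emit P0@[2:7],P4@[5:7]
[8] read 'b'  n6⇒n9 (via fail)  emit P1@[8:8],P2@[7:8]
[9] read 'a'  n9⇒n1 (via fail)
[10] read 'b'  n1⇒n7 (via fail)  emit P1@[10:10]
[11] read 'c'  n7⇒n8 (via fail)
[12] read 'c'  n8⇒n10
[13] read 'a'  n10⇒n11
[14] read 'b'  n11⇒n12  emit P1@[14:14]
[15] read 'a'  n12⇒n13  emit P3@[11:15]
[16] read 'a'  n13⇒n1 (via fail)
[17] read 'b'  n1⇒n7 (via fail)  emit P1@[17:17]
[18] read 'b'  n7⇒n7 (via fail)  emit P1@[18:18]
[19] read 'c'  n7⇒n8 (via fail)
[20] read 'b'  n8⇒n9  emit P1@[20:20],P2@[19:20]
[21] read 'b'  n9⇒n7 (via fail)  emit P1@[21:21]
[22] read 'a'  n7⇒n1 (via fail)
[23] read 'a'  n1⇒n1 (via fail)
[24] read 'c'  n1⇒n2
[25] read 'c'  n2⇒n3  emit P4@[23:25]
[26] read 'a'  n3⇒n4
[27] read 'c'  n4⇒n5
[28] read 'c'  n5⇒n6  emit P0@[23:28],P4@[26:28]
[29] read 'a'  n6⇒n4 (via fail)
[30] read 'c'  n4⇒n5

Result: [[1,1],[1,2],[4,4],[7,0],[7,4],[8,1],[8,2],[10,1],[14,1],[15,3],[17,1],[18,1],[20,1],[20,2],[21,1],[25,4],[28,0],[28,4]]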